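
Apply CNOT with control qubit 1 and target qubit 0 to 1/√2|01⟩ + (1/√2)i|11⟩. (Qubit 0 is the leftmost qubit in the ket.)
(1/√2)i|01⟩ + 1/√2|11⟩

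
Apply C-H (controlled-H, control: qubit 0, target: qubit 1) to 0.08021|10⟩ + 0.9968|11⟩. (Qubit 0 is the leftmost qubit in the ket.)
0.7616|10⟩ - 0.6481|11⟩

C-H leaves the control-|0⟩ kets |00⟩, |01⟩ unchanged and applies H to qubit 1 on the control-|1⟩ pair (|10⟩, |11⟩).
H = [[1/√2, 1/√2], [1/√2, -1/√2]].
With a = amp(|10⟩) = 0.08021 and b = amp(|11⟩) = 0.9968:
new amp(|10⟩) = (1/√2)·a + (1/√2)·b = 0.7616
new amp(|11⟩) = (1/√2)·a + (-1/√2)·b = -0.6481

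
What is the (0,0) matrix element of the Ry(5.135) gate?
-0.8397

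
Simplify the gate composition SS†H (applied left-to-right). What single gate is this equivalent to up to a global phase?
H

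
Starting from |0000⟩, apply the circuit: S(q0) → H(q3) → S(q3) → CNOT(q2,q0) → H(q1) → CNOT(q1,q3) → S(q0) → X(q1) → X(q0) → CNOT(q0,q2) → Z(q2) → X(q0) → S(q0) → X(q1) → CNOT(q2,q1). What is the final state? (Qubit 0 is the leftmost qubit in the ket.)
-(1/2)i|0010⟩ - 1/2|0011⟩ - 1/2|0110⟩ - (1/2)i|0111⟩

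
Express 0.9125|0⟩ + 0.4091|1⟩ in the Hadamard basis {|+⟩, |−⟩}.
0.9345|+⟩ + 0.356|−⟩

With |ψ⟩ = α|0⟩ + β|1⟩, the Hadamard-basis coefficients are ⟨+|ψ⟩ = (α + β)/√2 and ⟨−|ψ⟩ = (α − β)/√2.
Here α = 0.9125, β = 0.4091: (α + β)/√2 = 0.9345, (α − β)/√2 = 0.356.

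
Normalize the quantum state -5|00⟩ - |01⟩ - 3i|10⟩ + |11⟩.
-0.8333|00⟩ - 0.1667|01⟩ - (1/2)i|10⟩ + 0.1667|11⟩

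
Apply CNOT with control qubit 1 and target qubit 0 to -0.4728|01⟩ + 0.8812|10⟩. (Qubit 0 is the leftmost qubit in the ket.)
0.8812|10⟩ - 0.4728|11⟩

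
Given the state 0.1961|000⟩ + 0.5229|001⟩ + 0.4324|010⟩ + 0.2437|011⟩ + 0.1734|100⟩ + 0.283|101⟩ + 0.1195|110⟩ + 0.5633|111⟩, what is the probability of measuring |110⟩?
0.01428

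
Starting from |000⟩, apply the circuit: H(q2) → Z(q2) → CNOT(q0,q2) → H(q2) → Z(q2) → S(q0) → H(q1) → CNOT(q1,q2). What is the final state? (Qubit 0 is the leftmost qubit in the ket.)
-1/√2|001⟩ - 1/√2|010⟩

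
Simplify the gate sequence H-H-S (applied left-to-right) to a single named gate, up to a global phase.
S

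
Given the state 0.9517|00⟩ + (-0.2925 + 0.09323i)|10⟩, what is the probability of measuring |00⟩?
0.9057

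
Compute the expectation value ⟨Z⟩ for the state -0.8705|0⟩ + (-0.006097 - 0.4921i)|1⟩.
0.5156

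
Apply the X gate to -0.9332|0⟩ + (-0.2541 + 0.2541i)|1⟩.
(-0.2541 + 0.2541i)|0⟩ - 0.9332|1⟩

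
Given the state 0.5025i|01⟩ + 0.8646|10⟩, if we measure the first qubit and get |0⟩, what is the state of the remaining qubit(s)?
i|1⟩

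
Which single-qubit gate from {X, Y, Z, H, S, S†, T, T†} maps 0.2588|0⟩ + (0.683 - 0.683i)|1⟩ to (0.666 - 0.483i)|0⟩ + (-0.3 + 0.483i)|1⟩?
H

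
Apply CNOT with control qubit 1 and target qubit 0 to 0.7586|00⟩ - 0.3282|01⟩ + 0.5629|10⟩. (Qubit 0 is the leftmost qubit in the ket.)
0.7586|00⟩ + 0.5629|10⟩ - 0.3282|11⟩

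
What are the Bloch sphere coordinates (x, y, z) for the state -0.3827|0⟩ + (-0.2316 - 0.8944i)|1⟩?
(0.1773, 0.6846, -0.7071)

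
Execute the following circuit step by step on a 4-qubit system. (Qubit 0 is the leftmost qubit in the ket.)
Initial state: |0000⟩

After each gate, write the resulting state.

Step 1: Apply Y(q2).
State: i|0010⟩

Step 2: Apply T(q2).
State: (-1/√2 + (1/√2)i)|0010⟩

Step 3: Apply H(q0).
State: (-1/2 + (1/2)i)|0010⟩ + (-1/2 + (1/2)i)|1010⟩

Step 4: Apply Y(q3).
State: (-1/2 - (1/2)i)|0011⟩ + (-1/2 - (1/2)i)|1011⟩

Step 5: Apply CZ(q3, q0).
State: (-1/2 - (1/2)i)|0011⟩ + (1/2 + (1/2)i)|1011⟩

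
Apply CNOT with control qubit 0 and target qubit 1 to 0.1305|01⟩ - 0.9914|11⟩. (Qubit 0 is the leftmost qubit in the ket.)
0.1305|01⟩ - 0.9914|10⟩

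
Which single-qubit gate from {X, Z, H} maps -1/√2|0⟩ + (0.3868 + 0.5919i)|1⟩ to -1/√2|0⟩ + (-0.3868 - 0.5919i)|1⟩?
Z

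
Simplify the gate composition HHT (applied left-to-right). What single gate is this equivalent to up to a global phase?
T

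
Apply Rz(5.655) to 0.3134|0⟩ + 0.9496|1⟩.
(-0.2981 - 0.09683i)|0⟩ + (-0.9031 + 0.2934i)|1⟩

Rz(5.655) = [[e^(−iθ/2), 0], [0, e^(iθ/2)]] with e^(±iθ/2) = cos(θ/2) ± i·sin(θ/2); θ = 5.655, cos(θ/2) ≈ -0.951077, sin(θ/2) ≈ 0.308954.
With a = amp(|0⟩) = 0.3134 and b = amp(|1⟩) = 0.9496:
new amp(|0⟩) = (-0.951077 - 0.308954i)·a = (-0.2981 - 0.09683i)
new amp(|1⟩) = (-0.951077 + 0.308954i)·b = (-0.9031 + 0.2934i)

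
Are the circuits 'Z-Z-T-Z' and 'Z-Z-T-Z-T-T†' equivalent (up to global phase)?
Yes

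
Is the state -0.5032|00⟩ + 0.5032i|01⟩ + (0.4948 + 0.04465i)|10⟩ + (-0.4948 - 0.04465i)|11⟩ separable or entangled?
Entangled

Writing the state as a|00⟩ + b|01⟩ + c|10⟩ + d|11⟩, it is a product state iff ad − bc = 0.
Here (a, b, c, d) = (-0.5032, 0.5032i, (0.4948 + 0.04465i), (-0.4948 - 0.04465i)): ad − bc = (-0.5032)(-0.4948 - 0.04465i) − (0.5032i)(0.4948 + 0.04465i) = (0.2715 - 0.2265i) ≠ 0, so the state is entangled.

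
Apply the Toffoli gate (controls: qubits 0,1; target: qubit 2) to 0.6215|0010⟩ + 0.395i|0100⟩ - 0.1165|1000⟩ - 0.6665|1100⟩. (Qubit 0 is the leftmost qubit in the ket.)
0.6215|0010⟩ + 0.395i|0100⟩ - 0.1165|1000⟩ - 0.6665|1110⟩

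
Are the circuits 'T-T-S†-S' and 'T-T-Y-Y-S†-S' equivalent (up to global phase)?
Yes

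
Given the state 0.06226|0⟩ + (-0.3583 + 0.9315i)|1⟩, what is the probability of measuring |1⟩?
0.9961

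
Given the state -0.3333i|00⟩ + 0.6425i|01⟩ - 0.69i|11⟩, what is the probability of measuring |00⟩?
0.1111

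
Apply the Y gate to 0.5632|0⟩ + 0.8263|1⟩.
-0.8263i|0⟩ + 0.5632i|1⟩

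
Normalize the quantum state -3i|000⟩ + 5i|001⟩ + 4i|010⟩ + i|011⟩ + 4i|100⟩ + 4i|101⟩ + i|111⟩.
-0.3273i|000⟩ + 0.5455i|001⟩ + 0.4364i|010⟩ + 0.1091i|011⟩ + 0.4364i|100⟩ + 0.4364i|101⟩ + 0.1091i|111⟩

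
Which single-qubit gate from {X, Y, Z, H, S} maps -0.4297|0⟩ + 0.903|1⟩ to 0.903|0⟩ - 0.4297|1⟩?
X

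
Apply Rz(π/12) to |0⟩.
(0.9914 - 0.1305i)|0⟩

Rz(π/12) = [[e^(−iθ/2), 0], [0, e^(iθ/2)]] with e^(±iθ/2) = cos(θ/2) ± i·sin(θ/2); θ = π/12, cos(θ/2) ≈ 0.991445, sin(θ/2) ≈ 0.130526.
With a = amp(|0⟩) = 1 and b = amp(|1⟩) = 0:
new amp(|0⟩) = (0.991445 - 0.130526i)·a = (0.9914 - 0.1305i)
new amp(|1⟩) = (0.991445 + 0.130526i)·b = 0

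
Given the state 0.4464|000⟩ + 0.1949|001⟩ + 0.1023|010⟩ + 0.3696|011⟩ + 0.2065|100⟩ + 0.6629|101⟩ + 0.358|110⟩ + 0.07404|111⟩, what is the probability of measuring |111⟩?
0.005482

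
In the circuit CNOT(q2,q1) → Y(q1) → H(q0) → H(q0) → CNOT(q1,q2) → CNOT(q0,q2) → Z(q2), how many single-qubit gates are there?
4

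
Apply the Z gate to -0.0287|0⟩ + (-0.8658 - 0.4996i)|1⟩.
-0.0287|0⟩ + (0.8658 + 0.4996i)|1⟩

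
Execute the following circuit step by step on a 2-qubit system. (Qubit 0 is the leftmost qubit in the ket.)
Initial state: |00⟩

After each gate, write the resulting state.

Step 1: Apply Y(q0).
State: i|10⟩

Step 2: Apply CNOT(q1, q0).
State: i|10⟩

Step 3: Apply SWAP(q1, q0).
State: i|01⟩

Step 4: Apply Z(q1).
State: -i|01⟩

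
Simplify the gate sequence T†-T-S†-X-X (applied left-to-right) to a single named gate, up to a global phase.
S†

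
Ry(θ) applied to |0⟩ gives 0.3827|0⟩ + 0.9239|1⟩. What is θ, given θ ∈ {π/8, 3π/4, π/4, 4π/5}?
3π/4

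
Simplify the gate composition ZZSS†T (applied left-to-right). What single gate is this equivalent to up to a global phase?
T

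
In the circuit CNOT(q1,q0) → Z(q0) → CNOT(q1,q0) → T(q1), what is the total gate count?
4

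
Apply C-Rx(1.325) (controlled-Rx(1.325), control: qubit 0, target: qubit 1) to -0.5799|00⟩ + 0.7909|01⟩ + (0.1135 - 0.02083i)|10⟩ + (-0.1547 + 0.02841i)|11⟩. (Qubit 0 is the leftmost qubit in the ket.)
-0.5799|00⟩ + 0.7909|01⟩ + (0.107 + 0.07873i)|10⟩ + (-0.1348 - 0.04741i)|11⟩

C-Rx(1.325) leaves the control-|0⟩ kets |00⟩, |01⟩ unchanged and applies Rx(1.325) to qubit 1 on the control-|1⟩ pair (|10⟩, |11⟩).
Rx(1.325) = [[cos(θ/2), −i·sin(θ/2)], [−i·sin(θ/2), cos(θ/2)]]; θ = 1.325, cos(θ/2) ≈ 0.788457, sin(θ/2) ≈ 0.61509.
With a = amp(|10⟩) = (0.1135 - 0.02083i) and b = amp(|11⟩) = (-0.1547 + 0.02841i):
new amp(|10⟩) = (0.788457)·a + (-0.61509i)·b = (0.107 + 0.07873i)
new amp(|11⟩) = (-0.61509i)·a + (0.788457)·b = (-0.1348 - 0.04741i)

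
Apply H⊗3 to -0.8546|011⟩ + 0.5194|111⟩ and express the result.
-0.1185|000⟩ + 0.1185|001⟩ + 0.1185|010⟩ - 0.1185|011⟩ - 0.4858|100⟩ + 0.4858|101⟩ + 0.4858|110⟩ - 0.4858|111⟩

H⊗3 gives amp(|y⟩) = (1/2√2) Σ_x (−1)^(x·y) amp(|x⟩), where x·y is the number of positions in which both x and y have a 1.
|000⟩: (-0.8546 + 0.5194)/(2√2) = -0.1185
|001⟩: (0.8546 - 0.5194)/(2√2) = 0.1185
|010⟩: (0.8546 - 0.5194)/(2√2) = 0.1185
|011⟩: (-0.8546 + 0.5194)/(2√2) = -0.1185
|100⟩: (-0.8546 - 0.5194)/(2√2) = -0.4858
|101⟩: (0.8546 + 0.5194)/(2√2) = 0.4858
|110⟩: (0.8546 + 0.5194)/(2√2) = 0.4858
|111⟩: (-0.8546 - 0.5194)/(2√2) = -0.4858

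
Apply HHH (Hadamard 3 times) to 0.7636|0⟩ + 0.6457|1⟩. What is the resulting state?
0.9965|0⟩ + 0.08337|1⟩

H² = I, so H^3 = H: a single Hadamard. With (a, b) = (0.7636, 0.6457), H gives ((a + b)/√2, (a − b)/√2) = (0.9965, 0.08337).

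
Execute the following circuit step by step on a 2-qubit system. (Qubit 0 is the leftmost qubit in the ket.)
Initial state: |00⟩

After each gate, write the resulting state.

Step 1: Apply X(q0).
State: |10⟩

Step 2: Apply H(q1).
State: 1/√2|10⟩ + 1/√2|11⟩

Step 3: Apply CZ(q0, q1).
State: 1/√2|10⟩ - 1/√2|11⟩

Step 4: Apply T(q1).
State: 1/√2|10⟩ + (-1/2 - (1/2)i)|11⟩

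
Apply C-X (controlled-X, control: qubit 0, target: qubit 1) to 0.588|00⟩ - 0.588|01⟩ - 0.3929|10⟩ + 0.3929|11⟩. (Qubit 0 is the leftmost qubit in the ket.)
0.588|00⟩ - 0.588|01⟩ + 0.3929|10⟩ - 0.3929|11⟩

C-X leaves the control-|0⟩ kets |00⟩, |01⟩ unchanged and applies X to qubit 1 on the control-|1⟩ pair (|10⟩, |11⟩).
X = [[0, 1], [1, 0]].
With a = amp(|10⟩) = -0.3929 and b = amp(|11⟩) = 0.3929:
new amp(|10⟩) = (1)·b = 0.3929
new amp(|11⟩) = (1)·a = -0.3929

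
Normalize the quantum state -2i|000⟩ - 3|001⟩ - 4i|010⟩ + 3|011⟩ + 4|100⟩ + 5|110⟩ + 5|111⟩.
-0.1961i|000⟩ - 0.2942|001⟩ - 0.3922i|010⟩ + 0.2942|011⟩ + 0.3922|100⟩ + 0.4903|110⟩ + 0.4903|111⟩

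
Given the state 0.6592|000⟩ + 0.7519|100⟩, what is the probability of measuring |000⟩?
0.4345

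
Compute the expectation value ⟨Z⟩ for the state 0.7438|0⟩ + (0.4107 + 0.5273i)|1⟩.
0.1065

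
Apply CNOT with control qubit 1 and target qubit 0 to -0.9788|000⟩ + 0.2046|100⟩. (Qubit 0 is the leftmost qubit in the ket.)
-0.9788|000⟩ + 0.2046|100⟩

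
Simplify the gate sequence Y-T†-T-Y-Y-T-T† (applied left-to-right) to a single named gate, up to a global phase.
Y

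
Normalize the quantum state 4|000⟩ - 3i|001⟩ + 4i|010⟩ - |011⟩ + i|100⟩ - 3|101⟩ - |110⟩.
0.5494|000⟩ - 0.4121i|001⟩ + 0.5494i|010⟩ - 0.1374|011⟩ + 0.1374i|100⟩ - 0.4121|101⟩ - 0.1374|110⟩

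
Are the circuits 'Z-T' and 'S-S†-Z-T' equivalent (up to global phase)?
Yes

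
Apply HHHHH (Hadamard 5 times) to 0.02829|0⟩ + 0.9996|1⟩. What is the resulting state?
0.7268|0⟩ - 0.6868|1⟩

H² = I, so H^5 = H: a single Hadamard. With (a, b) = (0.02829, 0.9996), H gives ((a + b)/√2, (a − b)/√2) = (0.7268, -0.6868).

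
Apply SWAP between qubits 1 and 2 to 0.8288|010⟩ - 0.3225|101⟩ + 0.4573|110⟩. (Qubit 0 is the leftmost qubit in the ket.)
0.8288|001⟩ + 0.4573|101⟩ - 0.3225|110⟩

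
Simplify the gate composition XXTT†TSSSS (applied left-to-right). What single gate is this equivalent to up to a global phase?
T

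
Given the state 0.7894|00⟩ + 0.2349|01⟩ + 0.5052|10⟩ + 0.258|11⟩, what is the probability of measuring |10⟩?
0.2552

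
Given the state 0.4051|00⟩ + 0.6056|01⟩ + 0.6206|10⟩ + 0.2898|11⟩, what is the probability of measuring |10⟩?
0.3851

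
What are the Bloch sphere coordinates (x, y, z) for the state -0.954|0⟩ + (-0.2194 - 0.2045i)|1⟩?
(0.4186, 0.3902, 0.8202)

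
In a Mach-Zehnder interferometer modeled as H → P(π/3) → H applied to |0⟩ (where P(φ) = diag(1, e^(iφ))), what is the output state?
(0.75 + 0.433i)|0⟩ + (0.25 - 0.433i)|1⟩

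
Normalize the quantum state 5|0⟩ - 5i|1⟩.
1/√2|0⟩ - (1/√2)i|1⟩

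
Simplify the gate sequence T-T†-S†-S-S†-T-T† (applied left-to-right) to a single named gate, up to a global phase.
S†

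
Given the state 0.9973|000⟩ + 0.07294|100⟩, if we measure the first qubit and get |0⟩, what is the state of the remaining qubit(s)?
|00⟩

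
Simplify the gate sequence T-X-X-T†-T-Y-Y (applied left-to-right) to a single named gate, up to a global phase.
T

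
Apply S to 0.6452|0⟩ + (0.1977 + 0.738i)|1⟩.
0.6452|0⟩ + (-0.738 + 0.1977i)|1⟩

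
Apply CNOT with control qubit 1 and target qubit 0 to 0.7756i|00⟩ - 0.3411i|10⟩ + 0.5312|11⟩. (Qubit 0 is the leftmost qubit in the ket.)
0.7756i|00⟩ + 0.5312|01⟩ - 0.3411i|10⟩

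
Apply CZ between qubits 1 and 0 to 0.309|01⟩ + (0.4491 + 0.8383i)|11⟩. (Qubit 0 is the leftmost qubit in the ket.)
0.309|01⟩ + (-0.4491 - 0.8383i)|11⟩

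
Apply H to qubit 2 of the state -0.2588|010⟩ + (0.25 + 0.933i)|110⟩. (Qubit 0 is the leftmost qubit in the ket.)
-0.183|010⟩ - 0.183|011⟩ + (0.1768 + 0.6597i)|110⟩ + (0.1768 + 0.6597i)|111⟩

H on qubit 2 mixes each pair of kets that differ only in qubit 2: amplitudes (a, b) of (|…0…⟩, |…1…⟩) become ((a + b)/√2, (a − b)/√2). Kets absent from the input have amplitude 0.
(|010⟩, |011⟩): (a, b) = (-0.2588, 0) → (-0.183, -0.183)
(|110⟩, |111⟩): (a, b) = ((0.25 + 0.933i), 0) → ((0.1768 + 0.6597i), (0.1768 + 0.6597i))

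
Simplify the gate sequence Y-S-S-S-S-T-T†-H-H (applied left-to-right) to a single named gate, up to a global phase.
Y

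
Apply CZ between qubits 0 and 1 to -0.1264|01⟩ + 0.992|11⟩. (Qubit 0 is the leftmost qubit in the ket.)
-0.1264|01⟩ - 0.992|11⟩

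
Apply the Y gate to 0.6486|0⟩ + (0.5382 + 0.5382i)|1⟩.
(0.5382 - 0.5382i)|0⟩ + 0.6486i|1⟩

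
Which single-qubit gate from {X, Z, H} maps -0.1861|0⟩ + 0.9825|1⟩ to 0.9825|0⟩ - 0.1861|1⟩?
X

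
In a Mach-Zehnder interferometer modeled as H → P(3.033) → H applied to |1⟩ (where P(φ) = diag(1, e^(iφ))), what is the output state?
(0.9971 - 0.05419i)|0⟩ + (0.002945 + 0.05419i)|1⟩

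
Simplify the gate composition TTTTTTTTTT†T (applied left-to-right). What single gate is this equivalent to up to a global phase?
T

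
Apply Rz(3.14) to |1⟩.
(0.0007963 + i)|1⟩

Rz(3.14) = [[e^(−iθ/2), 0], [0, e^(iθ/2)]] with e^(±iθ/2) = cos(θ/2) ± i·sin(θ/2); θ = 3.14, cos(θ/2) ≈ 0.000796327, sin(θ/2) ≈ 1.
With a = amp(|0⟩) = 0 and b = amp(|1⟩) = 1:
new amp(|0⟩) = (0.000796327 - i)·a = 0
new amp(|1⟩) = (0.000796327 + i)·b = (0.0007963 + i)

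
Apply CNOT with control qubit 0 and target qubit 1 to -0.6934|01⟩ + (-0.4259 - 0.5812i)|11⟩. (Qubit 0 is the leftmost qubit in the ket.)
-0.6934|01⟩ + (-0.4259 - 0.5812i)|10⟩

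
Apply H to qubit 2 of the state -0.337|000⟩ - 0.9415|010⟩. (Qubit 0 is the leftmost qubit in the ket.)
-0.2383|000⟩ - 0.2383|001⟩ - 0.6657|010⟩ - 0.6657|011⟩

H on qubit 2 mixes each pair of kets that differ only in qubit 2: amplitudes (a, b) of (|…0…⟩, |…1…⟩) become ((a + b)/√2, (a − b)/√2). Kets absent from the input have amplitude 0.
(|000⟩, |001⟩): (a, b) = (-0.337, 0) → (-0.2383, -0.2383)
(|010⟩, |011⟩): (a, b) = (-0.9415, 0) → (-0.6657, -0.6657)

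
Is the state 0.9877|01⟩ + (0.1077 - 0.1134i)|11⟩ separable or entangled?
Separable

Writing the state as a|00⟩ + b|01⟩ + c|10⟩ + d|11⟩, it is a product state iff ad − bc = 0.
Here (a, b, c, d) = (0, 0.9877, 0, (0.1077 - 0.1134i)): ad − bc = (0)(0.1077 - 0.1134i) − (0.9877)(0) = 0, so the state is separable.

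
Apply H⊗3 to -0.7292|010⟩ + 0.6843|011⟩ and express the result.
-0.01587|000⟩ - 0.4997|001⟩ + 0.01587|010⟩ + 0.4997|011⟩ - 0.01587|100⟩ - 0.4997|101⟩ + 0.01587|110⟩ + 0.4997|111⟩

H⊗3 gives amp(|y⟩) = (1/2√2) Σ_x (−1)^(x·y) amp(|x⟩), where x·y is the number of positions in which both x and y have a 1.
|000⟩: (-0.7292 + 0.6843)/(2√2) = -0.01587
|001⟩: (-0.7292 - 0.6843)/(2√2) = -0.4997
|010⟩: (0.7292 - 0.6843)/(2√2) = 0.01587
|011⟩: (0.7292 + 0.6843)/(2√2) = 0.4997
|100⟩: (-0.7292 + 0.6843)/(2√2) = -0.01587
|101⟩: (-0.7292 - 0.6843)/(2√2) = -0.4997
|110⟩: (0.7292 - 0.6843)/(2√2) = 0.01587
|111⟩: (0.7292 + 0.6843)/(2√2) = 0.4997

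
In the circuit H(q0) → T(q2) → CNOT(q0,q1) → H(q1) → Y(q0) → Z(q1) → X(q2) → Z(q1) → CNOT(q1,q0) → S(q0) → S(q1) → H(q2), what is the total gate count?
12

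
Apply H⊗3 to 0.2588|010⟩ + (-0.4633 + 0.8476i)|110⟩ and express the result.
(-0.0723 + 0.2997i)|000⟩ + (-0.0723 + 0.2997i)|001⟩ + (0.0723 - 0.2997i)|010⟩ + (0.0723 - 0.2997i)|011⟩ + (0.2553 - 0.2997i)|100⟩ + (0.2553 - 0.2997i)|101⟩ + (-0.2553 + 0.2997i)|110⟩ + (-0.2553 + 0.2997i)|111⟩

H⊗3 gives amp(|y⟩) = (1/2√2) Σ_x (−1)^(x·y) amp(|x⟩), where x·y is the number of positions in which both x and y have a 1.
|000⟩: (0.2588 + (-0.4633 + 0.8476i))/(2√2) = (-0.0723 + 0.2997i)
|001⟩: (0.2588 + (-0.4633 + 0.8476i))/(2√2) = (-0.0723 + 0.2997i)
|010⟩: (-0.2588 - (-0.4633 + 0.8476i))/(2√2) = (0.0723 - 0.2997i)
|011⟩: (-0.2588 - (-0.4633 + 0.8476i))/(2√2) = (0.0723 - 0.2997i)
|100⟩: (0.2588 - (-0.4633 + 0.8476i))/(2√2) = (0.2553 - 0.2997i)
|101⟩: (0.2588 - (-0.4633 + 0.8476i))/(2√2) = (0.2553 - 0.2997i)
|110⟩: (-0.2588 + (-0.4633 + 0.8476i))/(2√2) = (-0.2553 + 0.2997i)
|111⟩: (-0.2588 + (-0.4633 + 0.8476i))/(2√2) = (-0.2553 + 0.2997i)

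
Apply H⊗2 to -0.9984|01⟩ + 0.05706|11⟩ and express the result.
-0.4707|00⟩ + 0.4707|01⟩ - 0.5277|10⟩ + 0.5277|11⟩

H⊗2 gives amp(|y⟩) = (1/2) Σ_x (−1)^(x·y) amp(|x⟩), where x·y is the number of positions in which both x and y have a 1.
|00⟩: (-0.9984 + 0.05706)/2 = -0.4707
|01⟩: (0.9984 - 0.05706)/2 = 0.4707
|10⟩: (-0.9984 - 0.05706)/2 = -0.5277
|11⟩: (0.9984 + 0.05706)/2 = 0.5277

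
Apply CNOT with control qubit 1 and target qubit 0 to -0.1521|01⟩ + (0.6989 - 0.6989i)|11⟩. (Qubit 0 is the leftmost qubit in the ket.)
(0.6989 - 0.6989i)|01⟩ - 0.1521|11⟩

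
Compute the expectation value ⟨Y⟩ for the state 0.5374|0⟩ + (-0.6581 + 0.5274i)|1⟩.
0.5668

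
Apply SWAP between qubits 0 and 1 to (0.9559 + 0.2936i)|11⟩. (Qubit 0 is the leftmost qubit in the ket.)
(0.9559 + 0.2936i)|11⟩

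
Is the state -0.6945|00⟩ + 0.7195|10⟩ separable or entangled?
Separable

Writing the state as a|00⟩ + b|01⟩ + c|10⟩ + d|11⟩, it is a product state iff ad − bc = 0.
Here (a, b, c, d) = (-0.6945, 0, 0.7195, 0): ad − bc = (-0.6945)(0) − (0)(0.7195) = 0, so the state is separable.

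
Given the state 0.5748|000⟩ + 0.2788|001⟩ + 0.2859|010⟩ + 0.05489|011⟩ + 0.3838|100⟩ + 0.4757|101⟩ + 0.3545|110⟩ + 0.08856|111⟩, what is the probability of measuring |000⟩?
0.3304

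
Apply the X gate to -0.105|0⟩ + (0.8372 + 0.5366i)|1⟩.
(0.8372 + 0.5366i)|0⟩ - 0.105|1⟩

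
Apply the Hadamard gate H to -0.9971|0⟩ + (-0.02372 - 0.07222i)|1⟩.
(-0.7218 - 0.05107i)|0⟩ + (-0.6883 + 0.05107i)|1⟩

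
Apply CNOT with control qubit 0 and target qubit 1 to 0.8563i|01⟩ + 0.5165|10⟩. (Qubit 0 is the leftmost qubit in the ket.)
0.8563i|01⟩ + 0.5165|11⟩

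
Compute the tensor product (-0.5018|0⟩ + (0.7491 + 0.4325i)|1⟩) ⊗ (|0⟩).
-0.5018|00⟩ + (0.7491 + 0.4325i)|10⟩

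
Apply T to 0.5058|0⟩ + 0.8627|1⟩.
0.5058|0⟩ + (0.61 + 0.61i)|1⟩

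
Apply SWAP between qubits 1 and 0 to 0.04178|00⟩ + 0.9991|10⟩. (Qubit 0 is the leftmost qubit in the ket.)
0.04178|00⟩ + 0.9991|01⟩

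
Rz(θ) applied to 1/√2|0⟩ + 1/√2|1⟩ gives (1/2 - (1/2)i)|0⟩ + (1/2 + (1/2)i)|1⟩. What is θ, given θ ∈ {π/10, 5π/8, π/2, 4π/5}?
π/2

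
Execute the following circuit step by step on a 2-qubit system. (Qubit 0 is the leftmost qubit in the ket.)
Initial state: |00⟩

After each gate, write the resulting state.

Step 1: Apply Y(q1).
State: i|01⟩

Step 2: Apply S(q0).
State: i|01⟩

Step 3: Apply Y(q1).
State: |00⟩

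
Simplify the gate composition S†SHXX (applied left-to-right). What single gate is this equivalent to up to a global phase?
H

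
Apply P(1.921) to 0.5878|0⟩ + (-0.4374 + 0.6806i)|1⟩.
0.5878|0⟩ + (-0.4892 - 0.6444i)|1⟩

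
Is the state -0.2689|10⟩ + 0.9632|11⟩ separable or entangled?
Separable

Writing the state as a|00⟩ + b|01⟩ + c|10⟩ + d|11⟩, it is a product state iff ad − bc = 0.
Here (a, b, c, d) = (0, 0, -0.2689, 0.9632): ad − bc = (0)(0.9632) − (0)(-0.2689) = 0, so the state is separable.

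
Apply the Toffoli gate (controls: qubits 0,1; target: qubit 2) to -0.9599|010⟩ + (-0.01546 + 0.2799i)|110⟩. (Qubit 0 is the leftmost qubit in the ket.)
-0.9599|010⟩ + (-0.01546 + 0.2799i)|111⟩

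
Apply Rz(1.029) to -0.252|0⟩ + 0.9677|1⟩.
(-0.2194 + 0.124i)|0⟩ + (0.8424 + 0.4762i)|1⟩

Rz(1.029) = [[e^(−iθ/2), 0], [0, e^(iθ/2)]] with e^(±iθ/2) = cos(θ/2) ± i·sin(θ/2); θ = 1.029, cos(θ/2) ≈ 0.870539, sin(θ/2) ≈ 0.4921.
With a = amp(|0⟩) = -0.252 and b = amp(|1⟩) = 0.9677:
new amp(|0⟩) = (0.870539 - 0.4921i)·a = (-0.2194 + 0.124i)
new amp(|1⟩) = (0.870539 + 0.4921i)·b = (0.8424 + 0.4762i)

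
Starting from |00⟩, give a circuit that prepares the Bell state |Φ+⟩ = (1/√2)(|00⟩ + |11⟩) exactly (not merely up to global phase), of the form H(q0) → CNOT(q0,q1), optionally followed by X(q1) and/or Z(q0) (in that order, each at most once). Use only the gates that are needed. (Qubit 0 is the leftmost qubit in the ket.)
H(q0) → CNOT(q0,q1)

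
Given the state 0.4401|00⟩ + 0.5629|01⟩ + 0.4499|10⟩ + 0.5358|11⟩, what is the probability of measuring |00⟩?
0.1937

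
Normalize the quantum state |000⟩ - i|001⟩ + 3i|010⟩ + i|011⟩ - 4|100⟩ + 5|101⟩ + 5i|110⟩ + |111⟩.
0.1125|000⟩ - 0.1125i|001⟩ + 0.3375i|010⟩ + 0.1125i|011⟩ - 0.45|100⟩ + 0.5625|101⟩ + 0.5625i|110⟩ + 0.1125|111⟩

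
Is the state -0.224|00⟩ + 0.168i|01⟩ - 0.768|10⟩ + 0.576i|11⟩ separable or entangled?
Separable

Writing the state as a|00⟩ + b|01⟩ + c|10⟩ + d|11⟩, it is a product state iff ad − bc = 0.
Here (a, b, c, d) = (-0.224, 0.168i, -0.768, 0.576i): ad − bc = (-0.224)(0.576i) − (0.168i)(-0.768) = 0, so the state is separable.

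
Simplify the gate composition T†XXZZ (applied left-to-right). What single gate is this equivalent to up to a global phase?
T†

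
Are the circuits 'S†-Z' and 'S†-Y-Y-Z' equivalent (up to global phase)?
Yes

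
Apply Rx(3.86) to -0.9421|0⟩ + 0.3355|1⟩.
(0.3312 - 0.3141i)|0⟩ + (-0.1179 + 0.882i)|1⟩

Rx(3.86) = [[cos(θ/2), −i·sin(θ/2)], [−i·sin(θ/2), cos(θ/2)]]; θ = 3.86, cos(θ/2) ≈ -0.351529, sin(θ/2) ≈ 0.936177.
With a = amp(|0⟩) = -0.9421 and b = amp(|1⟩) = 0.3355:
new amp(|0⟩) = (-0.351529)·a + (-0.936177i)·b = (0.3312 - 0.3141i)
new amp(|1⟩) = (-0.936177i)·a + (-0.351529)·b = (-0.1179 + 0.882i)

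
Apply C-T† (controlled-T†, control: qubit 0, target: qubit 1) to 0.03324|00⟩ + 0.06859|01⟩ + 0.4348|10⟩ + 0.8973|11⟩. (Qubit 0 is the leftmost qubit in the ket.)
0.03324|00⟩ + 0.06859|01⟩ + 0.4348|10⟩ + (0.6345 - 0.6345i)|11⟩

C-T† leaves the control-|0⟩ kets |00⟩, |01⟩ unchanged and applies T† to qubit 1 on the control-|1⟩ pair (|10⟩, |11⟩).
T† = [[1, 0], [0, (1/√2 - (1/√2)i)]].
With a = amp(|10⟩) = 0.4348 and b = amp(|11⟩) = 0.8973:
new amp(|10⟩) = (1)·a = 0.4348
new amp(|11⟩) = (1/√2 - (1/√2)i)·b = (0.6345 - 0.6345i)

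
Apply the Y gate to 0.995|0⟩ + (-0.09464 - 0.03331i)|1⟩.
(-0.03331 + 0.09464i)|0⟩ + 0.995i|1⟩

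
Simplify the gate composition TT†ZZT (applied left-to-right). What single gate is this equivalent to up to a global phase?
T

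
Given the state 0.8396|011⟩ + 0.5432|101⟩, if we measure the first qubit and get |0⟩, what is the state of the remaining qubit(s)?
|11⟩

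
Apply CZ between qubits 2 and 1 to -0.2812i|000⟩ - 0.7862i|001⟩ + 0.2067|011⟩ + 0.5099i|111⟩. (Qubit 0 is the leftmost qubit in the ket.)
-0.2812i|000⟩ - 0.7862i|001⟩ - 0.2067|011⟩ - 0.5099i|111⟩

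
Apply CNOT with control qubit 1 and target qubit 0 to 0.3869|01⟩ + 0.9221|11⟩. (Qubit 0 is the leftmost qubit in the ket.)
0.9221|01⟩ + 0.3869|11⟩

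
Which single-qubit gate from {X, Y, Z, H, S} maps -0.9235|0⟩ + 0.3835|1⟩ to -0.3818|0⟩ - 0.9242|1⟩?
H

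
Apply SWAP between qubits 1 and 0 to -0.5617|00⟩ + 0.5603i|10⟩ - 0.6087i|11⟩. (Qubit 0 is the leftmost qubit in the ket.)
-0.5617|00⟩ + 0.5603i|01⟩ - 0.6087i|11⟩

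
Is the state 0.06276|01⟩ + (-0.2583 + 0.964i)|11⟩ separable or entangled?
Separable

Writing the state as a|00⟩ + b|01⟩ + c|10⟩ + d|11⟩, it is a product state iff ad − bc = 0.
Here (a, b, c, d) = (0, 0.06276, 0, (-0.2583 + 0.964i)): ad − bc = (0)(-0.2583 + 0.964i) − (0.06276)(0) = 0, so the state is separable.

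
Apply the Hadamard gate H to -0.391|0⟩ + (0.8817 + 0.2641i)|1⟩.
(0.347 + 0.1867i)|0⟩ + (-0.8999 - 0.1867i)|1⟩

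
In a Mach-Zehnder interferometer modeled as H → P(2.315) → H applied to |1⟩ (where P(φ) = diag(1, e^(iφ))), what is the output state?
(0.8387 - 0.3678i)|0⟩ + (0.1613 + 0.3678i)|1⟩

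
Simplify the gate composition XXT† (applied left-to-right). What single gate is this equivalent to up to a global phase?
T†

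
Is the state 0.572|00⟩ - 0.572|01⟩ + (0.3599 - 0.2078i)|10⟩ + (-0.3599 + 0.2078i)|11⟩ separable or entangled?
Separable

Writing the state as a|00⟩ + b|01⟩ + c|10⟩ + d|11⟩, it is a product state iff ad − bc = 0.
Here (a, b, c, d) = (0.572, -0.572, (0.3599 - 0.2078i), (-0.3599 + 0.2078i)): ad − bc = (0.572)(-0.3599 + 0.2078i) − (-0.572)(0.3599 - 0.2078i) = 0, so the state is separable.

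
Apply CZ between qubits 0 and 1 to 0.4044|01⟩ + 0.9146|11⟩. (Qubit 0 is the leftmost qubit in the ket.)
0.4044|01⟩ - 0.9146|11⟩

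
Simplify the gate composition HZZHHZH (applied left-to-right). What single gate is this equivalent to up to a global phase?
X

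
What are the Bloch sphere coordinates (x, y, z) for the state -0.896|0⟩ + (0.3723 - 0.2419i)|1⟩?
(-0.6672, 0.4335, 0.6057)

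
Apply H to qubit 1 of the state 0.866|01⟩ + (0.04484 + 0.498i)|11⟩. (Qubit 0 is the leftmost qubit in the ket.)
0.6124|00⟩ - 0.6124|01⟩ + (0.03171 + 0.3521i)|10⟩ + (-0.03171 - 0.3521i)|11⟩

H on qubit 1 mixes each pair of kets that differ only in qubit 1: amplitudes (a, b) of (|…0…⟩, |…1…⟩) become ((a + b)/√2, (a − b)/√2). Kets absent from the input have amplitude 0.
(|00⟩, |01⟩): (a, b) = (0, 0.866) → (0.6124, -0.6124)
(|10⟩, |11⟩): (a, b) = (0, (0.04484 + 0.498i)) → ((0.03171 + 0.3521i), (-0.03171 - 0.3521i))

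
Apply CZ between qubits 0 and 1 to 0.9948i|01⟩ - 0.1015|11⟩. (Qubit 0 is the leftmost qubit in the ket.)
0.9948i|01⟩ + 0.1015|11⟩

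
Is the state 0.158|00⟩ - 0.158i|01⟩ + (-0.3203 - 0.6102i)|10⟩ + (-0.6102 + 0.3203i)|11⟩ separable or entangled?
Separable

Writing the state as a|00⟩ + b|01⟩ + c|10⟩ + d|11⟩, it is a product state iff ad − bc = 0.
Here (a, b, c, d) = (0.158, -0.158i, (-0.3203 - 0.6102i), (-0.6102 + 0.3203i)): ad − bc = (0.158)(-0.6102 + 0.3203i) − (-0.158i)(-0.3203 - 0.6102i) = 0, so the state is separable.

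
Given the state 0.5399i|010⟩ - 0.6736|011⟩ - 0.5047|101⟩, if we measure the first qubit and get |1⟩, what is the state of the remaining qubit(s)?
-|01⟩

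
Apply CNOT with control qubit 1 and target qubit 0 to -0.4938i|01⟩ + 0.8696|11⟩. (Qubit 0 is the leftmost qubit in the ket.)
0.8696|01⟩ - 0.4938i|11⟩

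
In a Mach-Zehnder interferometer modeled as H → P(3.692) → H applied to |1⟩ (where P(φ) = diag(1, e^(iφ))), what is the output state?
(0.9262 + 0.2615i)|0⟩ + (0.07384 - 0.2615i)|1⟩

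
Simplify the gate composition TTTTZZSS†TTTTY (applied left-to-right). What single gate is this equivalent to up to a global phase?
Y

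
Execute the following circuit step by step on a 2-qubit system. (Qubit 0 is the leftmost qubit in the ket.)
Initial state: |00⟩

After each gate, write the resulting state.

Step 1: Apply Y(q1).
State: i|01⟩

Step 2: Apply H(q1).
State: (1/√2)i|00⟩ - (1/√2)i|01⟩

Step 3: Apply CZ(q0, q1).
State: (1/√2)i|00⟩ - (1/√2)i|01⟩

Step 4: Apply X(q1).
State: -(1/√2)i|00⟩ + (1/√2)i|01⟩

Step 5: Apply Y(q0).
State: 1/√2|10⟩ - 1/√2|11⟩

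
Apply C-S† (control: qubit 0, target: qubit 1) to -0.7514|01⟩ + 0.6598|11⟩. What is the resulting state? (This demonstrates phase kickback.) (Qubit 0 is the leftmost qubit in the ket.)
-0.7514|01⟩ - 0.6598i|11⟩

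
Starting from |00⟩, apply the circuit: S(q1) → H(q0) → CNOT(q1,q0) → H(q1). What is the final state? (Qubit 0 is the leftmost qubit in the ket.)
1/2|00⟩ + 1/2|01⟩ + 1/2|10⟩ + 1/2|11⟩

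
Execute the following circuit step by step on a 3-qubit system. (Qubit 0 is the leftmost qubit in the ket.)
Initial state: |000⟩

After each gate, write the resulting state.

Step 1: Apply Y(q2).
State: i|001⟩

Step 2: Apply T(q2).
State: (-1/√2 + (1/√2)i)|001⟩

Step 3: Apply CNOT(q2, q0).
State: (-1/√2 + (1/√2)i)|101⟩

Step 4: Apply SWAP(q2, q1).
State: (-1/√2 + (1/√2)i)|110⟩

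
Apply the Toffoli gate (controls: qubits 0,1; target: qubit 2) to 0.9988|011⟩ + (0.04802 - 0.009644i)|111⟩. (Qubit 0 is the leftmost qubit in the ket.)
0.9988|011⟩ + (0.04802 - 0.009644i)|110⟩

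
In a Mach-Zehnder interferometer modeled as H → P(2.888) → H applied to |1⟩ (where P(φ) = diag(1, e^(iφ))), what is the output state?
(0.984 - 0.1254i)|0⟩ + (0.01599 + 0.1254i)|1⟩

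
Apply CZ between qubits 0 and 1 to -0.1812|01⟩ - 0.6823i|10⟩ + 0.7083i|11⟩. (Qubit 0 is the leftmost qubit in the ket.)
-0.1812|01⟩ - 0.6823i|10⟩ - 0.7083i|11⟩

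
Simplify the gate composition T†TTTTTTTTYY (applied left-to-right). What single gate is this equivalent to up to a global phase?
T†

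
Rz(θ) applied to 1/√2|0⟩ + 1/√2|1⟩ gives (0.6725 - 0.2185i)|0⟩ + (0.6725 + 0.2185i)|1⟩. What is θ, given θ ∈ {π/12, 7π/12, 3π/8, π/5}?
π/5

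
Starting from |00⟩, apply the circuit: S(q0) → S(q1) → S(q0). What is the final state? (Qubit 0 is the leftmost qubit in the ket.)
|00⟩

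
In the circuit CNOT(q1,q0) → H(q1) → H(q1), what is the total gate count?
3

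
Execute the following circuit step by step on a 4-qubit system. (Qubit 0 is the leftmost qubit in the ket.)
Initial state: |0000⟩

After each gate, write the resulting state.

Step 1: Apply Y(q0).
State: i|1000⟩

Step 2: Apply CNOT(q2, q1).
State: i|1000⟩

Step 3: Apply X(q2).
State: i|1010⟩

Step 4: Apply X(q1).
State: i|1110⟩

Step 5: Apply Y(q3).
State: -|1111⟩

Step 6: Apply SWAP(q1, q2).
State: -|1111⟩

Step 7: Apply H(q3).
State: -1/√2|1110⟩ + 1/√2|1111⟩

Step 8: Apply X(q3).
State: 1/√2|1110⟩ - 1/√2|1111⟩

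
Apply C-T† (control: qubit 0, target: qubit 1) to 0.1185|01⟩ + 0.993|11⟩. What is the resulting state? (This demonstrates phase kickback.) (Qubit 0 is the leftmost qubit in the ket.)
0.1185|01⟩ + (0.7022 - 0.7022i)|11⟩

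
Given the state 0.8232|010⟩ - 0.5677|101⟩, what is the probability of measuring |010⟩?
0.6777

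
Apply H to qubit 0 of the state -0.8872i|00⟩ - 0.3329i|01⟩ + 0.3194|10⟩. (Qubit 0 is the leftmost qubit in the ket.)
(0.2258 - 0.6273i)|00⟩ - 0.2354i|01⟩ + (-0.2258 - 0.6273i)|10⟩ - 0.2354i|11⟩

H on qubit 0 mixes each pair of kets that differ only in qubit 0: amplitudes (a, b) of (|…0…⟩, |…1…⟩) become ((a + b)/√2, (a − b)/√2). Kets absent from the input have amplitude 0.
(|00⟩, |10⟩): (a, b) = (-0.8872i, 0.3194) → ((0.2258 - 0.6273i), (-0.2258 - 0.6273i))
(|01⟩, |11⟩): (a, b) = (-0.3329i, 0) → (-0.2354i, -0.2354i)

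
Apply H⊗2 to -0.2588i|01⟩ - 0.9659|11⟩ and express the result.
(-0.483 - 0.1294i)|00⟩ + (0.483 + 0.1294i)|01⟩ + (0.483 - 0.1294i)|10⟩ + (-0.483 + 0.1294i)|11⟩

H⊗2 gives amp(|y⟩) = (1/2) Σ_x (−1)^(x·y) amp(|x⟩), where x·y is the number of positions in which both x and y have a 1.
|00⟩: (-0.2588i - 0.9659)/2 = (-0.483 - 0.1294i)
|01⟩: (0.2588i + 0.9659)/2 = (0.483 + 0.1294i)
|10⟩: (-0.2588i + 0.9659)/2 = (0.483 - 0.1294i)
|11⟩: (0.2588i - 0.9659)/2 = (-0.483 + 0.1294i)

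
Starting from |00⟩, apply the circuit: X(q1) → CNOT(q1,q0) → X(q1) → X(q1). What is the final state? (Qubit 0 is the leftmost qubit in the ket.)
|11⟩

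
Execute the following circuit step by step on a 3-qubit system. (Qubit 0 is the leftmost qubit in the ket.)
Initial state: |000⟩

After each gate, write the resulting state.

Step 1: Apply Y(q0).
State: i|100⟩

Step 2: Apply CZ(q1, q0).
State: i|100⟩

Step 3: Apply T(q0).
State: (-1/√2 + (1/√2)i)|100⟩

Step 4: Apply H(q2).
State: (-1/2 + (1/2)i)|100⟩ + (-1/2 + (1/2)i)|101⟩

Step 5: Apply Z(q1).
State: (-1/2 + (1/2)i)|100⟩ + (-1/2 + (1/2)i)|101⟩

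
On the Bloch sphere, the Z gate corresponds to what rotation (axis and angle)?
Rotation by π around the z-axis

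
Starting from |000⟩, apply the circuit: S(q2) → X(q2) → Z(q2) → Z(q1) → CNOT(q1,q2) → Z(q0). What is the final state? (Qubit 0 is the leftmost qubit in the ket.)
-|001⟩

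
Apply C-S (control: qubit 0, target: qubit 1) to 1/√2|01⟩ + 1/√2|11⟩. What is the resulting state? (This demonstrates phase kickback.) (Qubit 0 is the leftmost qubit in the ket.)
1/√2|01⟩ + (1/√2)i|11⟩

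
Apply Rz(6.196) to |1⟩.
(-0.999 + 0.04358i)|1⟩

Rz(6.196) = [[e^(−iθ/2), 0], [0, e^(iθ/2)]] with e^(±iθ/2) = cos(θ/2) ± i·sin(θ/2); θ = 6.196, cos(θ/2) ≈ -0.99905, sin(θ/2) ≈ 0.0435788.
With a = amp(|0⟩) = 0 and b = amp(|1⟩) = 1:
new amp(|0⟩) = (-0.99905 - 0.0435788i)·a = 0
new amp(|1⟩) = (-0.99905 + 0.0435788i)·b = (-0.999 + 0.04358i)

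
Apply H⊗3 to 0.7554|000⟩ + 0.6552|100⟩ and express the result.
0.4987|000⟩ + 0.4987|001⟩ + 0.4987|010⟩ + 0.4987|011⟩ + 0.03543|100⟩ + 0.03543|101⟩ + 0.03543|110⟩ + 0.03543|111⟩

H⊗3 gives amp(|y⟩) = (1/2√2) Σ_x (−1)^(x·y) amp(|x⟩), where x·y is the number of positions in which both x and y have a 1.
|000⟩: (0.7554 + 0.6552)/(2√2) = 0.4987
|001⟩: (0.7554 + 0.6552)/(2√2) = 0.4987
|010⟩: (0.7554 + 0.6552)/(2√2) = 0.4987
|011⟩: (0.7554 + 0.6552)/(2√2) = 0.4987
|100⟩: (0.7554 - 0.6552)/(2√2) = 0.03543
|101⟩: (0.7554 - 0.6552)/(2√2) = 0.03543
|110⟩: (0.7554 - 0.6552)/(2√2) = 0.03543
|111⟩: (0.7554 - 0.6552)/(2√2) = 0.03543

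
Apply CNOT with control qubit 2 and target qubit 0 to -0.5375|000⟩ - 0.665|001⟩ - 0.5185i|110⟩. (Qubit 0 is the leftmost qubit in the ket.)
-0.5375|000⟩ - 0.665|101⟩ - 0.5185i|110⟩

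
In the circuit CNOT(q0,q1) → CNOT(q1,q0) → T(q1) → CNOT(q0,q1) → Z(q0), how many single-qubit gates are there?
2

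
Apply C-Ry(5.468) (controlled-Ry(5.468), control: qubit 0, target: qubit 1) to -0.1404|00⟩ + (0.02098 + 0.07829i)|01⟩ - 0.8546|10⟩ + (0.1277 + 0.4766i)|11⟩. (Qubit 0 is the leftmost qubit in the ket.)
-0.1404|00⟩ + (0.02098 + 0.07829i)|01⟩ + (0.734 - 0.1889i)|10⟩ + (-0.456 - 0.4376i)|11⟩

C-Ry(5.468) leaves the control-|0⟩ kets |00⟩, |01⟩ unchanged and applies Ry(5.468) to qubit 1 on the control-|1⟩ pair (|10⟩, |11⟩).
Ry(5.468) = [[cos(θ/2), −sin(θ/2)], [sin(θ/2), cos(θ/2)]]; θ = 5.468, cos(θ/2) ≈ -0.918078, sin(θ/2) ≈ 0.3964.
With a = amp(|10⟩) = -0.8546 and b = amp(|11⟩) = (0.1277 + 0.4766i):
new amp(|10⟩) = (-0.918078)·a + (-0.3964)·b = (0.734 - 0.1889i)
new amp(|11⟩) = (0.3964)·a + (-0.918078)·b = (-0.456 - 0.4376i)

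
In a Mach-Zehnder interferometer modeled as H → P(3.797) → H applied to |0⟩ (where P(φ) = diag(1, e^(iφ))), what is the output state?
(0.1036 - 0.3047i)|0⟩ + (0.8964 + 0.3047i)|1⟩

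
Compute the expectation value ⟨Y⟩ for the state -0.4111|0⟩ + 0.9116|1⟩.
0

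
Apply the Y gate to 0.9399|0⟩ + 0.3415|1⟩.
-0.3415i|0⟩ + 0.9399i|1⟩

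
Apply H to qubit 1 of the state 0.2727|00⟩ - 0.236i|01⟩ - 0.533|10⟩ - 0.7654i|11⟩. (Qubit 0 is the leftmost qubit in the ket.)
(0.1928 - 0.1669i)|00⟩ + (0.1928 + 0.1669i)|01⟩ + (-0.3769 - 0.5412i)|10⟩ + (-0.3769 + 0.5412i)|11⟩

H on qubit 1 mixes each pair of kets that differ only in qubit 1: amplitudes (a, b) of (|…0…⟩, |…1…⟩) become ((a + b)/√2, (a − b)/√2). Kets absent from the input have amplitude 0.
(|00⟩, |01⟩): (a, b) = (0.2727, -0.236i) → ((0.1928 - 0.1669i), (0.1928 + 0.1669i))
(|10⟩, |11⟩): (a, b) = (-0.533, -0.7654i) → ((-0.3769 - 0.5412i), (-0.3769 + 0.5412i))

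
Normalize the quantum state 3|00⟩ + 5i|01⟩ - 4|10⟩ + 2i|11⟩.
1/√6|00⟩ + 0.6804i|01⟩ - 0.5443|10⟩ + 0.2722i|11⟩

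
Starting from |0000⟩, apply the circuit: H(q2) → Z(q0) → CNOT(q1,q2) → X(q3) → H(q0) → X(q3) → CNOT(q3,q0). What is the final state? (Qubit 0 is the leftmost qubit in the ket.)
1/2|0000⟩ + 1/2|0010⟩ + 1/2|1000⟩ + 1/2|1010⟩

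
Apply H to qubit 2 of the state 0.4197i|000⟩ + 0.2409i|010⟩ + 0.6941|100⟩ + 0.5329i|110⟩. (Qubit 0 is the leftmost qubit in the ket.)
0.2968i|000⟩ + 0.2968i|001⟩ + 0.1703i|010⟩ + 0.1703i|011⟩ + 0.4908|100⟩ + 0.4908|101⟩ + 0.3768i|110⟩ + 0.3768i|111⟩

H on qubit 2 mixes each pair of kets that differ only in qubit 2: amplitudes (a, b) of (|…0…⟩, |…1…⟩) become ((a + b)/√2, (a − b)/√2). Kets absent from the input have amplitude 0.
(|000⟩, |001⟩): (a, b) = (0.4197i, 0) → (0.2968i, 0.2968i)
(|010⟩, |011⟩): (a, b) = (0.2409i, 0) → (0.1703i, 0.1703i)
(|100⟩, |101⟩): (a, b) = (0.6941, 0) → (0.4908, 0.4908)
(|110⟩, |111⟩): (a, b) = (0.5329i, 0) → (0.3768i, 0.3768i)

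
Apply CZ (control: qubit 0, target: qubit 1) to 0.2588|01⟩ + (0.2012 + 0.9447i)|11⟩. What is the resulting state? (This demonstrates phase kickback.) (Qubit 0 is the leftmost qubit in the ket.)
0.2588|01⟩ + (-0.2012 - 0.9447i)|11⟩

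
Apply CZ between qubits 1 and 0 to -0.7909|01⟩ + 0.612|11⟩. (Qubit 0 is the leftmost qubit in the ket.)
-0.7909|01⟩ - 0.612|11⟩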